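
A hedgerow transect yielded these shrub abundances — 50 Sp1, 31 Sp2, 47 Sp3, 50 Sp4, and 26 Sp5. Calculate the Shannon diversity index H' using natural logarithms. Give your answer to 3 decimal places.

Total N = 50+31+47+50+26 = 204, so the proportions are 0.2451, 0.15196, 0.23039, 0.2451, 0.12745 (working shown to 5 dp, full precision carried).
Each pᵢ ln pᵢ term: 0.2451×(-1.40610)=-0.34463, 0.15196×(-1.88413)=-0.28631, 0.23039×(-1.46797)=-0.33821, 0.2451×(-1.40610)=-0.34463, 0.12745×(-2.06002)=-0.26255.
Sum = -1.57634, so H' = 1.576.

1.576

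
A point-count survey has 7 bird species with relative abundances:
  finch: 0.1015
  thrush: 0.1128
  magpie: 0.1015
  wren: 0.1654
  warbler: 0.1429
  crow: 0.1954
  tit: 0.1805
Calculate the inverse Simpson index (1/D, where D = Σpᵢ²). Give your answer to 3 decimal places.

D = 0.1015² + 0.1128² + 0.1015² + 0.1654² + 0.1429² + 0.1954² + 0.1805² = 0.0103023 + 0.0127238 + 0.0103023 + 0.0273572 + 0.0204204 + 0.0381812 + 0.0325802 = 0.1518673 (working shown to 7 dp, full precision carried).
So 1/D = 6.58470, i.e. 6.585 to 3 decimal places.

6.585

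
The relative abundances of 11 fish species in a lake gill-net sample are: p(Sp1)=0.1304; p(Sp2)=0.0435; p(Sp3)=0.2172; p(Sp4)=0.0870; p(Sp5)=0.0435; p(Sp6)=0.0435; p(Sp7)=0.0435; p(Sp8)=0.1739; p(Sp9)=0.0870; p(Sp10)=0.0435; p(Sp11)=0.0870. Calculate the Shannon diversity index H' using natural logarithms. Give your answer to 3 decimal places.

2.221

Each pᵢ ln pᵢ term (working shown to 5 dp, full precision carried): 0.1304×(-2.03715)=-0.26564, 0.0435×(-3.13499)=-0.13637, 0.2172×(-1.52694)=-0.33165, 0.087×(-2.44185)=-0.21244, 0.0435×(-3.13499)=-0.13637, 0.0435×(-3.13499)=-0.13637, 0.0435×(-3.13499)=-0.13637, 0.1739×(-1.74927)=-0.30420, 0.087×(-2.44185)=-0.21244, 0.0435×(-3.13499)=-0.13637, 0.087×(-2.44185)=-0.21244.
Sum = -2.22068, so H' = 2.221.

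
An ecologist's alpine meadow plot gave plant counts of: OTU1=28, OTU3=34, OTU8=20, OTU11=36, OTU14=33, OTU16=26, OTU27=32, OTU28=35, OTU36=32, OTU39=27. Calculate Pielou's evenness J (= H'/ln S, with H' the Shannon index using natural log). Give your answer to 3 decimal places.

0.994

Total N = 28+34+20+36+33+26+32+35+32+27 = 303, so the proportions are 0.09241, 0.11221, 0.06601, 0.11881, 0.10891, 0.08581, 0.10561, 0.11551, 0.10561, 0.08911 (working shown to 5 dp, full precision carried).
H' = −Σ pᵢ ln pᵢ = −((-0.22008) + (-0.24545) + (-0.17941) + (-0.25309) + (-0.24148) + (-0.21071) + (-0.23741) + (-0.24932) + (-0.23741) + (-0.21546)) = 2.28982.
With S = 10 species, ln S = 2.30259, so J = 2.28982/2.30259 = 0.99445, i.e. 0.994 to 3 decimal places.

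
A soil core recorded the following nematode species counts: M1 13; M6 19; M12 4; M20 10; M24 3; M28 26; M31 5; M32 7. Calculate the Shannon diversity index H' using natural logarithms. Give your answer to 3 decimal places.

Total N = 13+19+4+10+3+26+5+7 = 87, so the proportions are 0.14943, 0.21839, 0.04598, 0.11494, 0.03448, 0.29885, 0.05747, 0.08046 (working shown to 5 dp, full precision carried).
Each pᵢ ln pᵢ term: 0.14943×(-1.90096)=-0.28405, 0.21839×(-1.52147)=-0.33227, 0.04598×(-3.07961)=-0.14159, 0.11494×(-2.16332)=-0.24866, 0.03448×(-3.36730)=-0.11611, 0.29885×(-1.20781)=-0.36096, 0.05747×(-2.85647)=-0.16416, 0.08046×(-2.52000)=-0.20276.
Sum = -1.85057, so H' = 1.851.

1.851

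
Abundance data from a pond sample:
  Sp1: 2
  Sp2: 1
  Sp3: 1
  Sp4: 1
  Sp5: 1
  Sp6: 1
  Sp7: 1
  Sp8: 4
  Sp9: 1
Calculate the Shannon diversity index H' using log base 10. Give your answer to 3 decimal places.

0.882

Total N = 2+1+1+1+1+1+1+4+1 = 13, so the proportions are 0.15385, 0.07692, 0.07692, 0.07692, 0.07692, 0.07692, 0.07692, 0.30769, 0.07692 (working shown to 5 dp, full precision carried).
Each pᵢ log₁₀ pᵢ term: 0.15385×(-0.81291)=-0.12506, 0.07692×(-1.11394)=-0.08569, 0.07692×(-1.11394)=-0.08569, 0.07692×(-1.11394)=-0.08569, 0.07692×(-1.11394)=-0.08569, 0.07692×(-1.11394)=-0.08569, 0.07692×(-1.11394)=-0.08569, 0.30769×(-0.51188)=-0.15750, 0.07692×(-1.11394)=-0.08569.
Sum = -0.88238, so H' = 0.882.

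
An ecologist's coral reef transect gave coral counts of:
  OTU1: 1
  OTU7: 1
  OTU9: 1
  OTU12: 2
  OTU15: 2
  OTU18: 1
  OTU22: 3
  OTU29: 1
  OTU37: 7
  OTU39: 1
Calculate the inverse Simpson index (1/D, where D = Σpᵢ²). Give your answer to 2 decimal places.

5.56

Total N = 1+1+1+2+2+1+3+1+7+1 = 20, so the proportions are 0.05, 0.05, 0.05, 0.1, 0.1, 0.05, 0.15, 0.05, 0.35, 0.05 (working shown to 6 dp, full precision carried).
D = 0.05² + 0.05² + 0.05² + 0.1² + 0.1² + 0.05² + 0.15² + 0.05² + 0.35² + 0.05² = 0.002500 + 0.002500 + 0.002500 + 0.010000 + 0.010000 + 0.002500 + 0.022500 + 0.002500 + 0.122500 + 0.002500 = 0.180000.
So 1/D = 5.5556, i.e. 5.56 to 2 decimal places.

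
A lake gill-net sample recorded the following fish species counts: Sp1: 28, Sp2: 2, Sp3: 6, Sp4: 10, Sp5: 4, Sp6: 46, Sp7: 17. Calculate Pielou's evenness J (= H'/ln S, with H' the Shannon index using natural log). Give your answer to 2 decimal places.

Total N = 28+2+6+10+4+46+17 = 113, so the proportions are 0.2478, 0.0177, 0.0531, 0.0885, 0.0354, 0.4071, 0.1504 (working shown to 4 dp, full precision carried).
H' = −Σ pᵢ ln pᵢ = −((-0.3457) + (-0.0714) + (-0.1559) + (-0.2146) + (-0.1183) + (-0.3659) + (-0.2850)) = 1.5567.
With S = 7 species, ln S = 1.9459, so J = 1.5567/1.9459 = 0.8000, i.e. 0.80 to 2 decimal places.

0.80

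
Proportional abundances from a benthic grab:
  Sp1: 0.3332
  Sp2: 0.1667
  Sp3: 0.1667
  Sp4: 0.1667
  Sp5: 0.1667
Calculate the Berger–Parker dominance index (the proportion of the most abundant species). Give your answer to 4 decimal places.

0.3332

The largest proportion is 0.3332, i.e. d = 0.3332 to 4 decimal places.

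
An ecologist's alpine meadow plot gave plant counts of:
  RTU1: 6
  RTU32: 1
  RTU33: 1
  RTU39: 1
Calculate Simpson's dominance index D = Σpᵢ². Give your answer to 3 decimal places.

0.481

Total N = 6+1+1+1 = 9, so the proportions are 0.66667, 0.11111, 0.11111, 0.11111 (working shown to 5 dp, full precision carried).
D = 0.66667² + 0.11111² + 0.11111² + 0.11111² = 0.44444 + 0.01235 + 0.01235 + 0.01235 = 0.48148.
To 3 decimal places, D = 0.481.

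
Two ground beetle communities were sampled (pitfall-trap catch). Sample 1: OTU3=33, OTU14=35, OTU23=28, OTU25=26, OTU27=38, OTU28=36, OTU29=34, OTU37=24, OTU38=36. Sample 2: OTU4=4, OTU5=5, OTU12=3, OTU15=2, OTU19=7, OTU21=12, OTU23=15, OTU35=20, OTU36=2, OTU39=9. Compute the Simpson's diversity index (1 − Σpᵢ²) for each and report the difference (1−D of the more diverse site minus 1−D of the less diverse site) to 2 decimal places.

Sample 1: N=290, proportions 0.11379, 0.12069, 0.09655, 0.08966, 0.13103, 0.12414, 0.11724, 0.08276, 0.12414, giving 1−D = 0.88654 (working shown to 5 dp, full precision carried).
Sample 2: N=79, proportions 0.05063, 0.06329, 0.03797, 0.02532, 0.08861, 0.1519, 0.18987, 0.25316, 0.02532, 0.11392, giving 1−D = 0.84666.
Difference = |0.88654 − 0.84666| = 0.03988, i.e. 0.04 to 2 decimal places.

0.04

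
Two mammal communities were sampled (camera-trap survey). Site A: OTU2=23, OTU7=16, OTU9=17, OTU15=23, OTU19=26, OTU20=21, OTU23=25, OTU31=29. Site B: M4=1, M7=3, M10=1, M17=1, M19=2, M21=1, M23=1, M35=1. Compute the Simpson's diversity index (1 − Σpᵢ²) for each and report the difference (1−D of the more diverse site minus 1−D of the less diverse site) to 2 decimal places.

Site A: N=180, proportions 0.1278, 0.0889, 0.0944, 0.1278, 0.1444, 0.1167, 0.1389, 0.1611, giving 1−D = 0.8708 (working shown to 4 dp, full precision carried).
Site B: N=11, proportions 0.0909, 0.2727, 0.0909, 0.0909, 0.1818, 0.0909, 0.0909, 0.0909, giving 1−D = 0.8430.
Difference = |0.8708 − 0.8430| = 0.0278, i.e. 0.03 to 2 decimal places.

0.03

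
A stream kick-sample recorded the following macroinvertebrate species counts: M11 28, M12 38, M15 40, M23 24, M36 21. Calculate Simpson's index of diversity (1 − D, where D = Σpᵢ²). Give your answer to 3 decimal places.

Total N = 28+38+40+24+21 = 151, so the proportions are 0.18543, 0.25166, 0.2649, 0.15894, 0.13907 (working shown to 5 dp, full precision carried).
D = 0.18543² + 0.25166² + 0.2649² + 0.15894² + 0.13907² = 0.03438 + 0.06333 + 0.07017 + 0.02526 + 0.01934 = 0.21249.
So 1 − D = 0.78751, i.e. 0.788 to 3 decimal places.

0.788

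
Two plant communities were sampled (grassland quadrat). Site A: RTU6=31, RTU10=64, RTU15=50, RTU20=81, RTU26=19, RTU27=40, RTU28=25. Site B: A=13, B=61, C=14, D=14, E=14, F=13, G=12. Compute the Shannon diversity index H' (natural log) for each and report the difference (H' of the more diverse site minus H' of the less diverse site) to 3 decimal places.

Site A: N=310, proportions 0.1, 0.20645, 0.16129, 0.26129, 0.06129, 0.12903, 0.08065, giving H' = 1.83933 (working shown to 5 dp, full precision carried).
Site B: N=141, proportions 0.0922, 0.43262, 0.09929, 0.09929, 0.09929, 0.0922, 0.08511, giving H' = 1.69974.
Difference = |1.83933 − 1.69974| = 0.13959, i.e. 0.140 to 3 decimal places.

0.140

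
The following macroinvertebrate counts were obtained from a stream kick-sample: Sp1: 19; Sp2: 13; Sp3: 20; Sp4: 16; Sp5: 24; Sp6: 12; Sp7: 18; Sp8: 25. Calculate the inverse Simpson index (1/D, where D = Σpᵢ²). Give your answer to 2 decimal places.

7.57

Total N = 19+13+20+16+24+12+18+25 = 147, so the proportions are 0.129252, 0.088435, 0.136054, 0.108844, 0.163265, 0.081633, 0.122449, 0.170068 (working shown to 6 dp, full precision carried).
D = 0.129252² + 0.088435² + 0.136054² + 0.108844² + 0.163265² + 0.081633² + 0.122449² + 0.170068² = 0.016706 + 0.007821 + 0.018511 + 0.011847 + 0.026656 + 0.006664 + 0.014994 + 0.028923 = 0.132121.
So 1/D = 7.5688, i.e. 7.57 to 2 decimal places.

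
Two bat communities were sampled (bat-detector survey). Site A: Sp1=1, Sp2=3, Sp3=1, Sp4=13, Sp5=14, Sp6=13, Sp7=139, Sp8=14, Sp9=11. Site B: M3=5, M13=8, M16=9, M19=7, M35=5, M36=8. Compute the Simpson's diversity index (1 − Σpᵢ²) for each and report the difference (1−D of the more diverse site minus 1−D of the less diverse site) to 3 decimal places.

0.287

Site A: N=209, proportions 0.00478, 0.01435, 0.00478, 0.0622, 0.06699, 0.0622, 0.66507, 0.06699, 0.05263, giving 1−D = 0.53795 (working shown to 5 dp, full precision carried).
Site B: N=42, proportions 0.11905, 0.19048, 0.21429, 0.16667, 0.11905, 0.19048, giving 1−D = 0.82540.
Difference = |0.53795 − 0.82540| = 0.28745, i.e. 0.287 to 3 decimal places.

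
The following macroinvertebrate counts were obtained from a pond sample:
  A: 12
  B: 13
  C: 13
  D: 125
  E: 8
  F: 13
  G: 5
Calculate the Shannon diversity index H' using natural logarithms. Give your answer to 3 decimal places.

1.231

Total N = 12+13+13+125+8+13+5 = 189, so the proportions are 0.06349, 0.06878, 0.06878, 0.66138, 0.04233, 0.06878, 0.02646 (working shown to 5 dp, full precision carried).
Each pᵢ ln pᵢ term: 0.06349×(-2.75684)=-0.17504, 0.06878×(-2.67680)=-0.18412, 0.06878×(-2.67680)=-0.18412, 0.66138×(-0.41343)=-0.27343, 0.04233×(-3.16231)=-0.13385, 0.06878×(-2.67680)=-0.18412, 0.02646×(-3.63231)=-0.09609.
Sum = -1.23077, so H' = 1.231.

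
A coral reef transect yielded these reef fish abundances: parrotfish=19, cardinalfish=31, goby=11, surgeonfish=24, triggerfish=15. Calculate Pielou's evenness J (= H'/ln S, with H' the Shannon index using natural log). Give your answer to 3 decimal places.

Total N = 19+31+11+24+15 = 100, so the proportions are 0.19, 0.31, 0.11, 0.24, 0.15 (working shown to 5 dp, full precision carried).
H' = −Σ pᵢ ln pᵢ = −((-0.31554) + (-0.36307) + (-0.24280) + (-0.34251) + (-0.28457)) = 1.54848.
With S = 5 species, ln S = 1.60944, so J = 1.54848/1.60944 = 0.96213, i.e. 0.962 to 3 decimal places.

0.962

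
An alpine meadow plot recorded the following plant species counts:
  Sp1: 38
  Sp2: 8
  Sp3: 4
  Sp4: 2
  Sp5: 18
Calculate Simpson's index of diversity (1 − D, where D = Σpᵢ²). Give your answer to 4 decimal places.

Total N = 38+8+4+2+18 = 70, so the proportions are 0.542857, 0.114286, 0.057143, 0.028571, 0.257143 (working shown to 6 dp, full precision carried).
D = 0.542857² + 0.114286² + 0.057143² + 0.028571² + 0.257143² = 0.294694 + 0.013061 + 0.003265 + 0.000816 + 0.066122 = 0.377959.
So 1 − D = 0.622041, i.e. 0.6220 to 4 decimal places.

0.6220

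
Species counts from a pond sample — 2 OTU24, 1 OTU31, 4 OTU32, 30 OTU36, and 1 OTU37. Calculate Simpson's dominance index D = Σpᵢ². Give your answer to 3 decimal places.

0.639

Total N = 2+1+4+30+1 = 38, so the proportions are 0.05263, 0.02632, 0.10526, 0.78947, 0.02632 (working shown to 5 dp, full precision carried).
D = 0.05263² + 0.02632² + 0.10526² + 0.78947² + 0.02632² = 0.00277 + 0.00069 + 0.01108 + 0.62327 + 0.00069 = 0.63850.
To 3 decimal places, D = 0.639.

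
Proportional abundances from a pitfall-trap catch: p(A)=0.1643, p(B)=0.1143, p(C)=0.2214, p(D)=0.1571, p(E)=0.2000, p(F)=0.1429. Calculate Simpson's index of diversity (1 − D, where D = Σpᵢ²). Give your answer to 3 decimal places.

0.826

D = 0.1643² + 0.1143² + 0.2214² + 0.1571² + 0.2² + 0.1429² = 0.02699 + 0.01306 + 0.04902 + 0.02468 + 0.04000 + 0.02042 = 0.17418 (working shown to 5 dp, full precision carried).
So 1 − D = 0.82582, i.e. 0.826 to 3 decimal places.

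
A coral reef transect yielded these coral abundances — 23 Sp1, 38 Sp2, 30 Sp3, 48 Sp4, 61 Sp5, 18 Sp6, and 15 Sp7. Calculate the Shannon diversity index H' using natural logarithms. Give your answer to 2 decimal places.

Total N = 23+38+30+48+61+18+15 = 233, so the proportions are 0.0987, 0.1631, 0.1288, 0.206, 0.2618, 0.0773, 0.0644 (working shown to 4 dp, full precision carried).
Each pᵢ ln pᵢ term: 0.0987×(-2.3155)=-0.2286, 0.1631×(-1.8135)=-0.2958, 0.1288×(-2.0498)=-0.2639, 0.206×(-1.5798)=-0.3255, 0.2618×(-1.3402)=-0.3509, 0.0773×(-2.5607)=-0.1978, 0.0644×(-2.7430)=-0.1766.
Sum = -1.8390, so H' = 1.84.

1.84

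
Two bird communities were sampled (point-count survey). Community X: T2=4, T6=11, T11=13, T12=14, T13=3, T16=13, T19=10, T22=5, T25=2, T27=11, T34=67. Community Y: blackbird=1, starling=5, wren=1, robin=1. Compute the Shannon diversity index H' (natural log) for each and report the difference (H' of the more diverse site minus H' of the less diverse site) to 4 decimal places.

Community X: N=153, proportions 0.026144, 0.071895, 0.084967, 0.091503, 0.019608, 0.084967, 0.065359, 0.03268, 0.013072, 0.071895, 0.437908, giving H' = 1.897079 (working shown to 6 dp, full precision carried).
Community Y: N=8, proportions 0.125, 0.625, 0.125, 0.125, giving H' = 1.073543.
Difference = |1.897079 − 1.073543| = 0.823536, i.e. 0.8235 to 4 decimal places.

0.8235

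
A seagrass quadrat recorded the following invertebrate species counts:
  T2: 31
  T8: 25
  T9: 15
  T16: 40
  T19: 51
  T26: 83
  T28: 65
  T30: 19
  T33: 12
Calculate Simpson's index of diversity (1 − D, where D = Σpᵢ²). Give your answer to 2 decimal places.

0.85

Total N = 31+25+15+40+51+83+65+19+12 = 341, so the proportions are 0.0909, 0.0733, 0.044, 0.1173, 0.1496, 0.2434, 0.1906, 0.0557, 0.0352 (working shown to 4 dp, full precision carried).
D = 0.0909² + 0.0733² + 0.044² + 0.1173² + 0.1496² + 0.2434² + 0.1906² + 0.0557² + 0.0352² = 0.0083 + 0.0054 + 0.0019 + 0.0138 + 0.0224 + 0.0592 + 0.0363 + 0.0031 + 0.0012 = 0.1516.
So 1 − D = 0.8484, i.e. 0.85 to 2 decimal places.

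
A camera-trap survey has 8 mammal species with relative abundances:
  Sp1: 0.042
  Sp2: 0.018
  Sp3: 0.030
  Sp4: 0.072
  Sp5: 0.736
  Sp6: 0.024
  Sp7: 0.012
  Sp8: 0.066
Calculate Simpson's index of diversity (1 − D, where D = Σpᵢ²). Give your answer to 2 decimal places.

0.45

D = 0.042² + 0.018² + 0.03² + 0.072² + 0.736² + 0.024² + 0.012² + 0.066² = 0.0018 + 0.0003 + 0.0009 + 0.0052 + 0.5417 + 0.0006 + 0.0001 + 0.0044 = 0.5549 (working shown to 4 dp, full precision carried).
So 1 − D = 0.4451, i.e. 0.45 to 2 decimal places.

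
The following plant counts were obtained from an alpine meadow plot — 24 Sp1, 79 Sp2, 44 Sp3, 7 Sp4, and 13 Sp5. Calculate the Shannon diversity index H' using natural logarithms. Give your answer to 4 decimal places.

Total N = 24+79+44+7+13 = 167, so the proportions are 0.143713, 0.473054, 0.263473, 0.041916, 0.077844 (working shown to 6 dp, full precision carried).
Each pᵢ ln pᵢ term: 0.143713×(-1.939940)=-0.278794, 0.473054×(-0.748546)=-0.354103, 0.263473×(-1.333804)=-0.351421, 0.041916×(-3.172084)=-0.132962, 0.077844×(-2.553044)=-0.198740.
Sum = -1.316019, so H' = 1.3160.

1.3160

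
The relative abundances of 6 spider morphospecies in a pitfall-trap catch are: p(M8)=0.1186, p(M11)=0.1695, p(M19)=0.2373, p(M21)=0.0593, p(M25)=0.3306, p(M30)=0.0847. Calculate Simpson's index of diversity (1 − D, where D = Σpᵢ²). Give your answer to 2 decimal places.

D = 0.1186² + 0.1695² + 0.2373² + 0.0593² + 0.3306² + 0.0847² = 0.0141 + 0.0287 + 0.0563 + 0.0035 + 0.1093 + 0.0072 = 0.2191 (working shown to 4 dp, full precision carried).
So 1 − D = 0.7809, i.e. 0.78 to 2 decimal places.

0.78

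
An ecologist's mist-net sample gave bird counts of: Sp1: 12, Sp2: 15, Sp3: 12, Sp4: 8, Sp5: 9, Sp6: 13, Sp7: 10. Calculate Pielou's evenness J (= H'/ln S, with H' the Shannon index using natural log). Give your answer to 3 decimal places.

Total N = 12+15+12+8+9+13+10 = 79, so the proportions are 0.1519, 0.18987, 0.1519, 0.10127, 0.11392, 0.16456, 0.12658 (working shown to 5 dp, full precision carried).
H' = −Σ pᵢ ln pᵢ = −((-0.28626) + (-0.31546) + (-0.28626) + (-0.23190) + (-0.24747) + (-0.29694) + (-0.26163)) = 1.92591.
With S = 7 species, ln S = 1.94591, so J = 1.92591/1.94591 = 0.98972, i.e. 0.990 to 3 decimal places.

0.990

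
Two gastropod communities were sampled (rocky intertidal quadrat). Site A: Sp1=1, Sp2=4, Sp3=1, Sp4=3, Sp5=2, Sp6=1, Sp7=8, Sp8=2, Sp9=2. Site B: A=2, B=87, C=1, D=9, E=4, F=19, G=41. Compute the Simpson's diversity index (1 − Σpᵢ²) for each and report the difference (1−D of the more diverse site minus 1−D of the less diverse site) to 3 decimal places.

0.185

Site A: N=24, proportions 0.04167, 0.16667, 0.04167, 0.125, 0.08333, 0.04167, 0.33333, 0.08333, 0.08333, giving 1−D = 0.81944 (working shown to 5 dp, full precision carried).
Site B: N=163, proportions 0.01227, 0.53374, 0.00613, 0.05521, 0.02454, 0.11656, 0.25153, giving 1−D = 0.63442.
Difference = |0.81944 − 0.63442| = 0.18502, i.e. 0.185 to 3 decimal places.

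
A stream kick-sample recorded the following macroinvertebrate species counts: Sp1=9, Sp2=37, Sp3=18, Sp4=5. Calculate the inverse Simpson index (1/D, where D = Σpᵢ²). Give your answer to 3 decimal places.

2.646

Total N = 9+37+18+5 = 69, so the proportions are 0.130435, 0.536232, 0.26087, 0.072464 (working shown to 6 dp, full precision carried).
D = 0.130435² + 0.536232² + 0.26087² + 0.072464² = 0.017013 + 0.287545 + 0.068053 + 0.005251 = 0.377862.
So 1/D = 2.64647, i.e. 2.646 to 3 decimal places.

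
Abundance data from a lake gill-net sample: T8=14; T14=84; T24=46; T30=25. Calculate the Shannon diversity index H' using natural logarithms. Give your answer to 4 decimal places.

1.1907

Total N = 14+84+46+25 = 169, so the proportions are 0.08284, 0.497041, 0.272189, 0.147929 (working shown to 6 dp, full precision carried).
Each pᵢ ln pᵢ term: 0.08284×(-2.490841)=-0.206342, 0.497041×(-0.699082)=-0.347473, 0.272189×(-1.301257)=-0.354188, 0.147929×(-1.911023)=-0.282696.
Sum = -1.190699, so H' = 1.1907.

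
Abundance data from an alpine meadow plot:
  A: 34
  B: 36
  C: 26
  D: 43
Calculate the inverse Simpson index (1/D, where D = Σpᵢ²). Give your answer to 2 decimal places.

Total N = 34+36+26+43 = 139, so the proportions are 0.244604, 0.258993, 0.18705, 0.309353 (working shown to 6 dp, full precision carried).
D = 0.244604² + 0.258993² + 0.18705² + 0.309353² = 0.059831 + 0.067077 + 0.034988 + 0.095699 = 0.257595.
So 1/D = 3.8821, i.e. 3.88 to 2 decimal places.

3.88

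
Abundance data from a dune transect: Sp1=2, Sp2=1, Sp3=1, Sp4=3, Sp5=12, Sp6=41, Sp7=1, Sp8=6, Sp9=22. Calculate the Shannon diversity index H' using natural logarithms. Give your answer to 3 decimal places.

1.505

Total N = 2+1+1+3+12+41+1+6+22 = 89, so the proportions are 0.02247, 0.01124, 0.01124, 0.03371, 0.13483, 0.46067, 0.01124, 0.06742, 0.24719 (working shown to 5 dp, full precision carried).
Each pᵢ ln pᵢ term: 0.02247×(-3.79549)=-0.08529, 0.01124×(-4.48864)=-0.05043, 0.01124×(-4.48864)=-0.05043, 0.03371×(-3.39002)=-0.11427, 0.13483×(-2.00373)=-0.27017, 0.46067×(-0.77506)=-0.35705, 0.01124×(-4.48864)=-0.05043, 0.06742×(-2.69688)=-0.18181, 0.24719×(-1.39759)=-0.34547.
Sum = -1.50537, so H' = 1.505.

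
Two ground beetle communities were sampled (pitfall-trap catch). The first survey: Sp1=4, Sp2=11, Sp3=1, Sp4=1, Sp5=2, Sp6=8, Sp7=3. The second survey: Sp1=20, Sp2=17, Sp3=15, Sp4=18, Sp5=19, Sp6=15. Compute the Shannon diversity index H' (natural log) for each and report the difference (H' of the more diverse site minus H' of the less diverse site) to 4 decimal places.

The first survey: N=30, proportions 0.133333, 0.366667, 0.033333, 0.033333, 0.066667, 0.266667, 0.1, giving H' = 1.626541 (working shown to 6 dp, full precision carried).
The second survey: N=104, proportions 0.192308, 0.163462, 0.144231, 0.173077, 0.182692, 0.144231, giving H' = 1.785816.
Difference = |1.626541 − 1.785816| = 0.159275, i.e. 0.1593 to 4 decimal places.

0.1593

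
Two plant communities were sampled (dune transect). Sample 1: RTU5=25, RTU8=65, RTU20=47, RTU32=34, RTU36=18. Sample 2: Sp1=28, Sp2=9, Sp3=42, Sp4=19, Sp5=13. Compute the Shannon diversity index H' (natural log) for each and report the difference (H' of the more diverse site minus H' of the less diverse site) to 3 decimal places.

Sample 1: N=189, proportions 0.13228, 0.34392, 0.24868, 0.17989, 0.09524, giving H' = 1.51324 (working shown to 5 dp, full precision carried).
Sample 2: N=111, proportions 0.25225, 0.08108, 0.37838, 0.17117, 0.11712, giving H' = 1.47216.
Difference = |1.51324 − 1.47216| = 0.04108, i.e. 0.041 to 3 decimal places.

0.041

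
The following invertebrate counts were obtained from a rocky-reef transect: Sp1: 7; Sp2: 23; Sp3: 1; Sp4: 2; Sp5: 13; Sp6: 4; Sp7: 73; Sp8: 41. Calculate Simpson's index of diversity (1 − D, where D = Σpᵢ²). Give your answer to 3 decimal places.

0.711

Total N = 7+23+1+2+13+4+73+41 = 164, so the proportions are 0.04268, 0.14024, 0.0061, 0.0122, 0.07927, 0.02439, 0.44512, 0.25 (working shown to 5 dp, full precision carried).
D = 0.04268² + 0.14024² + 0.0061² + 0.0122² + 0.07927² + 0.02439² + 0.44512² + 0.25² = 0.00182 + 0.01967 + 0.00004 + 0.00015 + 0.00628 + 0.00059 + 0.19813 + 0.06250 = 0.28919.
So 1 − D = 0.71081, i.e. 0.711 to 3 decimal places.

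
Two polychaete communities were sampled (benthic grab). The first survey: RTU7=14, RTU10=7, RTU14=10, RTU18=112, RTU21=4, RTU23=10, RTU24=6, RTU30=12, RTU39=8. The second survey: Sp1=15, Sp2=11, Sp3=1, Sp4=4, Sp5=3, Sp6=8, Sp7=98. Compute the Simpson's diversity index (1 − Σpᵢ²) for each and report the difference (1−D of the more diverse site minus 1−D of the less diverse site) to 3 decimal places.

The first survey: N=183, proportions 0.0765, 0.03825, 0.05464, 0.61202, 0.02186, 0.05464, 0.03279, 0.06557, 0.04372, giving 1−D = 0.60438 (working shown to 5 dp, full precision carried).
The second survey: N=140, proportions 0.10714, 0.07857, 0.00714, 0.02857, 0.02143, 0.05714, 0.7, giving 1−D = 0.48776.
Difference = |0.60438 − 0.48776| = 0.11662, i.e. 0.117 to 3 decimal places.

0.117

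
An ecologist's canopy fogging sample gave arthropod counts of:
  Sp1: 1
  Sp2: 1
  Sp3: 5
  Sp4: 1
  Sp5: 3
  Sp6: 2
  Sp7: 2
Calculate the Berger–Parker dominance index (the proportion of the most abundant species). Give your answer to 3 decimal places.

0.333

Total N = 1+1+5+1+3+2+2 = 15, so the proportions are 0.06667, 0.06667, 0.33333, 0.06667, 0.2, 0.13333, 0.13333 (working shown to 5 dp, full precision carried).
The largest proportion is 0.33333, i.e. d = 0.333 to 3 decimal places.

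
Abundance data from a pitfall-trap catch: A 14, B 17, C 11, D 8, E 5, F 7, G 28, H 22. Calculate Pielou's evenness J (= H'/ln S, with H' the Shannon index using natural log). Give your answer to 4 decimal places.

0.9334

Total N = 14+17+11+8+5+7+28+22 = 112, so the proportions are 0.125, 0.1517857, 0.0982143, 0.0714286, 0.0446429, 0.0625, 0.25, 0.1964286 (working shown to 7 dp, full precision carried).
H' = −Σ pᵢ ln pᵢ = −((-0.2599302) + (-0.2861594) + (-0.2279164) + (-0.1885041) + (-0.1387974) + (-0.1732868) + (-0.3465736) + (-0.3196789)) = 1.9408468.
With S = 8 species, ln S = 2.0794415, so J = 1.9408468/2.0794415 = 0.9333500, i.e. 0.9334 to 4 decimal places.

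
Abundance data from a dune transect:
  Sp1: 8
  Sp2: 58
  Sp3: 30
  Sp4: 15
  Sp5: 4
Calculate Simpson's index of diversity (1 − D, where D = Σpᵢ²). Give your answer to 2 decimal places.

0.65

Total N = 8+58+30+15+4 = 115, so the proportions are 0.0696, 0.5043, 0.2609, 0.1304, 0.0348 (working shown to 4 dp, full precision carried).
D = 0.0696² + 0.5043² + 0.2609² + 0.1304² + 0.0348² = 0.0048 + 0.2544 + 0.0681 + 0.0170 + 0.0012 = 0.3455.
So 1 − D = 0.6545, i.e. 0.65 to 2 decimal places.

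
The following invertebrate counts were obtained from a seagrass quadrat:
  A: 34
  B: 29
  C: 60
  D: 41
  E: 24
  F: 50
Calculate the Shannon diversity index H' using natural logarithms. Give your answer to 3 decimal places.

1.744

Total N = 34+29+60+41+24+50 = 238, so the proportions are 0.14286, 0.12185, 0.2521, 0.17227, 0.10084, 0.21008 (working shown to 5 dp, full precision carried).
Each pᵢ ln pᵢ term: 0.14286×(-1.94591)=-0.27799, 0.12185×(-2.10497)=-0.25649, 0.2521×(-1.37793)=-0.34738, 0.17227×(-1.75870)=-0.30297, 0.10084×(-2.29422)=-0.23135, 0.21008×(-1.56025)=-0.32778.
Sum = -1.74395, so H' = 1.744.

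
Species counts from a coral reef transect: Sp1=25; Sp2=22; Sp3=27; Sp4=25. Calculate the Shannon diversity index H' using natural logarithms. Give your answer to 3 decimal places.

Total N = 25+22+27+25 = 99, so the proportions are 0.25253, 0.22222, 0.27273, 0.25253 (working shown to 5 dp, full precision carried).
Each pᵢ ln pᵢ term: 0.25253×(-1.37624)=-0.34754, 0.22222×(-1.50408)=-0.33424, 0.27273×(-1.29928)=-0.35435, 0.25253×(-1.37624)=-0.34754.
Sum = -1.38366, so H' = 1.384.

1.384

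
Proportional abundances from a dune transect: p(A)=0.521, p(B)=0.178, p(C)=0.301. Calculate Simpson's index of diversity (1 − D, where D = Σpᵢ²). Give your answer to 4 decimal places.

0.6063

D = 0.521² + 0.178² + 0.301² = 0.271441 + 0.031684 + 0.090601 = 0.393726 (working shown to 6 dp, full precision carried).
So 1 − D = 0.606274, i.e. 0.6063 to 4 decimal places.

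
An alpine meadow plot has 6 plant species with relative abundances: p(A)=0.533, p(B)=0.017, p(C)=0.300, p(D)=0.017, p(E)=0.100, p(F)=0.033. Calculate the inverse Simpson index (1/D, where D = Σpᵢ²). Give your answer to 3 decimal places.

2.592

D = 0.533² + 0.017² + 0.3² + 0.017² + 0.1² + 0.033² = 0.284089 + 0.000289 + 0.090000 + 0.000289 + 0.010000 + 0.001089 = 0.385756 (working shown to 6 dp, full precision carried).
So 1/D = 2.59231, i.e. 2.592 to 3 decimal places.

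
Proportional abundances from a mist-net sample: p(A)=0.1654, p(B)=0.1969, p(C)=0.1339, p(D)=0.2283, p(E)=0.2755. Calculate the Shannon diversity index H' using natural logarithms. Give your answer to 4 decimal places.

Each pᵢ ln pᵢ term (working shown to 6 dp, full precision carried): 0.1654×(-1.799388)=-0.297619, 0.1969×(-1.625059)=-0.319974, 0.1339×(-2.010662)=-0.269228, 0.2283×(-1.477095)=-0.337221, 0.2755×(-1.289168)=-0.355166.
Sum = -1.579207, so H' = 1.5792.

1.5792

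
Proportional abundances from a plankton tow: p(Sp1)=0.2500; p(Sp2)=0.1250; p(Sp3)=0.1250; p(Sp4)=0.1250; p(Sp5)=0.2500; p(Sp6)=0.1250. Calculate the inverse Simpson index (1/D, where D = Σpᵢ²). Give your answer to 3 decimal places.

5.333

D = 0.25² + 0.125² + 0.125² + 0.125² + 0.25² + 0.125² = 0.0625000 + 0.0156250 + 0.0156250 + 0.0156250 + 0.0625000 + 0.0156250 = 0.1875000 (working shown to 7 dp, full precision carried).
So 1/D = 5.33333, i.e. 5.333 to 3 decimal places.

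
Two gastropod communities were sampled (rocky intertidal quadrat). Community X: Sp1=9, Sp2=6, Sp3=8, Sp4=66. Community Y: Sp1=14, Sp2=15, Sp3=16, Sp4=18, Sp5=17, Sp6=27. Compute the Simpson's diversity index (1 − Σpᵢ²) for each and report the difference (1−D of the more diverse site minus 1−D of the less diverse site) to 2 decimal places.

0.40

Community X: N=89, proportions 0.10112, 0.06742, 0.08989, 0.74157, giving 1−D = 0.42722 (working shown to 5 dp, full precision carried).
Community Y: N=107, proportions 0.13084, 0.14019, 0.14953, 0.16822, 0.15888, 0.25234, giving 1−D = 0.82365.
Difference = |0.42722 − 0.82365| = 0.39643, i.e. 0.40 to 2 decimal places.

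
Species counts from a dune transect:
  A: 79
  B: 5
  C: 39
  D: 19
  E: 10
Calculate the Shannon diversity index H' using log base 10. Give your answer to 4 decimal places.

0.5387

Total N = 79+5+39+19+10 = 152, so the proportions are 0.519737, 0.032895, 0.256579, 0.125, 0.065789 (working shown to 6 dp, full precision carried).
Each pᵢ log₁₀ pᵢ term: 0.519737×(-0.284216)=-0.147718, 0.032895×(-1.482874)=-0.048779, 0.256579×(-0.590779)=-0.151581, 0.125×(-0.903090)=-0.112886, 0.065789×(-1.181844)=-0.077753.
Sum = -0.538717, so H' = 0.5387.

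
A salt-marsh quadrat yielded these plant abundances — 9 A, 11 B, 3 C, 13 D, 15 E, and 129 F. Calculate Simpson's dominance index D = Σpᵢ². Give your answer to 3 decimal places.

Total N = 9+11+3+13+15+129 = 180, so the proportions are 0.05, 0.06111, 0.01667, 0.07222, 0.08333, 0.71667 (working shown to 5 dp, full precision carried).
D = 0.05² + 0.06111² + 0.01667² + 0.07222² + 0.08333² + 0.71667² = 0.00250 + 0.00373 + 0.00028 + 0.00522 + 0.00694 + 0.51361 = 0.53228.
To 3 decimal places, D = 0.532.

0.532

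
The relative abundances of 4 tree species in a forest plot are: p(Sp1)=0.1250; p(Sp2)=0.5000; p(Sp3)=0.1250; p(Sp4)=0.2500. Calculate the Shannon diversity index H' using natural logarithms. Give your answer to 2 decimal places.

1.21

Each pᵢ ln pᵢ term (working shown to 4 dp, full precision carried): 0.125×(-2.0794)=-0.2599, 0.5×(-0.6931)=-0.3466, 0.125×(-2.0794)=-0.2599, 0.25×(-1.3863)=-0.3466.
Sum = -1.2130, so H' = 1.21.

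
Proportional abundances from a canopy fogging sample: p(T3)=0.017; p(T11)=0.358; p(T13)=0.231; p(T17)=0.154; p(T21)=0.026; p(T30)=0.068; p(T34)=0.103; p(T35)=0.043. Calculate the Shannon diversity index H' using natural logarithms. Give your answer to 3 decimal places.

1.711

Each pᵢ ln pᵢ term (working shown to 5 dp, full precision carried): 0.017×(-4.07454)=-0.06927, 0.358×(-1.02722)=-0.36775, 0.231×(-1.46534)=-0.33849, 0.154×(-1.87080)=-0.28810, 0.026×(-3.64966)=-0.09489, 0.068×(-2.68825)=-0.18280, 0.103×(-2.27303)=-0.23412, 0.043×(-3.14656)=-0.13530.
Sum = -1.71072, so H' = 1.711.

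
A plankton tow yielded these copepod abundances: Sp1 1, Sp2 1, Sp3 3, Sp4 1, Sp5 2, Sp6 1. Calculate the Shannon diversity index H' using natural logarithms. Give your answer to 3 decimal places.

1.677

Total N = 1+1+3+1+2+1 = 9, so the proportions are 0.11111, 0.11111, 0.33333, 0.11111, 0.22222, 0.11111 (working shown to 5 dp, full precision carried).
Each pᵢ ln pᵢ term: 0.11111×(-2.19722)=-0.24414, 0.11111×(-2.19722)=-0.24414, 0.33333×(-1.09861)=-0.36620, 0.11111×(-2.19722)=-0.24414, 0.22222×(-1.50408)=-0.33424, 0.11111×(-2.19722)=-0.24414.
Sum = -1.67699, so H' = 1.677.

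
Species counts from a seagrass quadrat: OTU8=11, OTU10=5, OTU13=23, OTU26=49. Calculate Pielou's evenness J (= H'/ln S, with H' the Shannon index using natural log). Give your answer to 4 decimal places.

Total N = 11+5+23+49 = 88, so the proportions are 0.125, 0.056818, 0.261364, 0.556818 (working shown to 6 dp, full precision carried).
H' = −Σ pᵢ ln pᵢ = −((-0.259930) + (-0.162949) + (-0.350709) + (-0.326026)) = 1.099614.
With S = 4 species, ln S = 1.386294, so J = 1.099614/1.386294 = 0.793204, i.e. 0.7932 to 4 decimal places.

0.7932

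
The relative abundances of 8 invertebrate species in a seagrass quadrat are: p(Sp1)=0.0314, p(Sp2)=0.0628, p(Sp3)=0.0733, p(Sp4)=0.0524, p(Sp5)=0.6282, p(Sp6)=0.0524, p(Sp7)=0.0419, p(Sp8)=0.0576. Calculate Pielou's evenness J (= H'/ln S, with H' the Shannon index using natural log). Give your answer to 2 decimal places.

H' = −Σ pᵢ ln pᵢ = −((-0.1087) + (-0.1738) + (-0.1915) + (-0.1545) + (-0.2920) + (-0.1545) + (-0.1329) + (-0.1644)) = 1.3725 (working shown to 4 dp, full precision carried).
With S = 8 species, ln S = 2.0794, so J = 1.3725/2.0794 = 0.6600, i.e. 0.66 to 2 decimal places.

0.66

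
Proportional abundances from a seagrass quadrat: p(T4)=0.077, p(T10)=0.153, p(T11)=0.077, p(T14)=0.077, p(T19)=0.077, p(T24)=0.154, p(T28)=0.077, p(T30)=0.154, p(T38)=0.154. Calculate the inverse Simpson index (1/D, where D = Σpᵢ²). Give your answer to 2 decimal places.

D = 0.077² + 0.153² + 0.077² + 0.077² + 0.077² + 0.154² + 0.077² + 0.154² + 0.154² = 0.005929 + 0.023409 + 0.005929 + 0.005929 + 0.005929 + 0.023716 + 0.005929 + 0.023716 + 0.023716 = 0.124202 (working shown to 6 dp, full precision carried).
So 1/D = 8.0514, i.e. 8.05 to 2 decimal places.

8.05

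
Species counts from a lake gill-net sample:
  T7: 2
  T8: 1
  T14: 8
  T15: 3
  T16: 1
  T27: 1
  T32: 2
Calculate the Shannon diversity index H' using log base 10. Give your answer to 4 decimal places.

Total N = 2+1+8+3+1+1+2 = 18, so the proportions are 0.111111, 0.055556, 0.444444, 0.166667, 0.055556, 0.055556, 0.111111 (working shown to 6 dp, full precision carried).
Each pᵢ log₁₀ pᵢ term: 0.111111×(-0.954243)=-0.106027, 0.055556×(-1.255273)=-0.069737, 0.444444×(-0.352183)=-0.156526, 0.166667×(-0.778151)=-0.129692, 0.055556×(-1.255273)=-0.069737, 0.055556×(-1.255273)=-0.069737, 0.111111×(-0.954243)=-0.106027.
Sum = -0.707483, so H' = 0.7075.

0.7075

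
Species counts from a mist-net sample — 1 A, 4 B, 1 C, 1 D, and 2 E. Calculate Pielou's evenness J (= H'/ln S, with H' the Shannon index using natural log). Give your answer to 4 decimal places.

0.8867

Total N = 1+4+1+1+2 = 9, so the proportions are 0.111111, 0.444444, 0.111111, 0.111111, 0.222222 (working shown to 6 dp, full precision carried).
H' = −Σ pᵢ ln pᵢ = −((-0.244136) + (-0.360413) + (-0.244136) + (-0.244136) + (-0.334239)) = 1.427061.
With S = 5 species, ln S = 1.609438, so J = 1.427061/1.609438 = 0.886683, i.e. 0.8867 to 4 decimal places.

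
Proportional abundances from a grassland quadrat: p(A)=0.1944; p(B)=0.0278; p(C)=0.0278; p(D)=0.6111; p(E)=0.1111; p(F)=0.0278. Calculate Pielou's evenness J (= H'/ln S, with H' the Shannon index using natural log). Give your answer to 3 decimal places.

0.649

H' = −Σ pᵢ ln pᵢ = −((-0.31840) + (-0.09960) + (-0.09960) + (-0.30096) + (-0.24412) + (-0.09960)) = 1.16228 (working shown to 5 dp, full precision carried).
With S = 6 species, ln S = 1.79176, so J = 1.16228/1.79176 = 0.64868, i.e. 0.649 to 3 decimal places.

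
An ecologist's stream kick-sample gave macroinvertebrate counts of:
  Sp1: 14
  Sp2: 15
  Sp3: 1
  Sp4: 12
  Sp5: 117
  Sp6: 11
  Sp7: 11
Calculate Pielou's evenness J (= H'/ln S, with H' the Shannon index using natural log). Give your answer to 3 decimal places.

0.635

Total N = 14+15+1+12+117+11+11 = 181, so the proportions are 0.07735, 0.08287, 0.00552, 0.0663, 0.64641, 0.06077, 0.06077 (working shown to 5 dp, full precision carried).
H' = −Σ pᵢ ln pᵢ = −((-0.19797) + (-0.20639) + (-0.02872) + (-0.17991) + (-0.28204) + (-0.17020) + (-0.17020)) = 1.23543.
With S = 7 species, ln S = 1.94591, so J = 1.23543/1.94591 = 0.63489, i.e. 0.635 to 3 decimal places.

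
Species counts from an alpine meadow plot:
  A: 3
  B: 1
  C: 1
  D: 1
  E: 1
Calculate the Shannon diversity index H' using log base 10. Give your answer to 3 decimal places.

Total N = 3+1+1+1+1 = 7, so the proportions are 0.42857, 0.14286, 0.14286, 0.14286, 0.14286 (working shown to 5 dp, full precision carried).
Each pᵢ log₁₀ pᵢ term: 0.42857×(-0.36798)=-0.15770, 0.14286×(-0.84510)=-0.12073, 0.14286×(-0.84510)=-0.12073, 0.14286×(-0.84510)=-0.12073, 0.14286×(-0.84510)=-0.12073.
Sum = -0.64062, so H' = 0.641.

0.641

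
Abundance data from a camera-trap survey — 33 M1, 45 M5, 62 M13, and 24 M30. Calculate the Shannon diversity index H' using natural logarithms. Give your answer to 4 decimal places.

Total N = 33+45+62+24 = 164, so the proportions are 0.20122, 0.27439, 0.378049, 0.146341 (working shown to 6 dp, full precision carried).
Each pᵢ ln pᵢ term: 0.20122×(-1.603359)=-0.322627, 0.27439×(-1.293204)=-0.354843, 0.378049×(-0.972732)=-0.367740, 0.146341×(-1.921813)=-0.281241.
Sum = -1.326451, so H' = 1.3265.

1.3265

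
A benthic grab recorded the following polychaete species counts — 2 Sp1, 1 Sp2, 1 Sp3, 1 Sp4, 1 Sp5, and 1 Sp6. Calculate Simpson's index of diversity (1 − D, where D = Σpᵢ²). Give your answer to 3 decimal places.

0.816

Total N = 2+1+1+1+1+1 = 7, so the proportions are 0.28571, 0.14286, 0.14286, 0.14286, 0.14286, 0.14286 (working shown to 5 dp, full precision carried).
D = 0.28571² + 0.14286² + 0.14286² + 0.14286² + 0.14286² + 0.14286² = 0.08163 + 0.02041 + 0.02041 + 0.02041 + 0.02041 + 0.02041 = 0.18367.
So 1 − D = 0.81633, i.e. 0.816 to 3 decimal places.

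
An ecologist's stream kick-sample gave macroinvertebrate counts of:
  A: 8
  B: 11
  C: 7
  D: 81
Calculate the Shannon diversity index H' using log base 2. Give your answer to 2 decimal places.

Total N = 8+11+7+81 = 107, so the proportions are 0.0748, 0.1028, 0.0654, 0.757 (working shown to 4 dp, full precision carried).
Each pᵢ log₂ pᵢ term: 0.0748×(-3.7415)=-0.2797, 0.1028×(-3.2820)=-0.3374, 0.0654×(-3.9341)=-0.2574, 0.757×(-0.4016)=-0.3040.
Sum = -1.1785, so H' = 1.18.

1.18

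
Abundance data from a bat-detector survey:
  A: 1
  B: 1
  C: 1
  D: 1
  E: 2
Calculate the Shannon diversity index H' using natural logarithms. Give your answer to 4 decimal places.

1.5607

Total N = 1+1+1+1+2 = 6, so the proportions are 0.166667, 0.166667, 0.166667, 0.166667, 0.333333 (working shown to 6 dp, full precision carried).
Each pᵢ ln pᵢ term: 0.166667×(-1.791759)=-0.298627, 0.166667×(-1.791759)=-0.298627, 0.166667×(-1.791759)=-0.298627, 0.166667×(-1.791759)=-0.298627, 0.333333×(-1.098612)=-0.366204.
Sum = -1.560710, so H' = 1.5607.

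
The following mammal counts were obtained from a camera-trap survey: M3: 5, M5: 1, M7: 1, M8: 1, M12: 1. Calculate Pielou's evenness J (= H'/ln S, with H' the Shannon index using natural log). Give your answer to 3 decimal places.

0.810

Total N = 5+1+1+1+1 = 9, so the proportions are 0.55556, 0.11111, 0.11111, 0.11111, 0.11111 (working shown to 5 dp, full precision carried).
H' = −Σ pᵢ ln pᵢ = −((-0.32655) + (-0.24414) + (-0.24414) + (-0.24414) + (-0.24414)) = 1.30309.
With S = 5 species, ln S = 1.60944, so J = 1.30309/1.60944 = 0.80966, i.e. 0.810 to 3 decimal places.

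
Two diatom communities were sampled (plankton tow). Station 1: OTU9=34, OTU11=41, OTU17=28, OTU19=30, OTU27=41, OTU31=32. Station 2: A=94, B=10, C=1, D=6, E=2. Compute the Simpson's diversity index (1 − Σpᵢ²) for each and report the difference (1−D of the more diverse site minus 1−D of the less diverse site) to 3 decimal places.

0.533

Station 1: N=206, proportions 0.16505, 0.19903, 0.13592, 0.14563, 0.19903, 0.15534, giving 1−D = 0.82972 (working shown to 5 dp, full precision carried).
Station 2: N=113, proportions 0.83186, 0.0885, 0.00885, 0.0531, 0.0177, giving 1−D = 0.29697.
Difference = |0.82972 − 0.29697| = 0.53275, i.e. 0.533 to 3 decimal places.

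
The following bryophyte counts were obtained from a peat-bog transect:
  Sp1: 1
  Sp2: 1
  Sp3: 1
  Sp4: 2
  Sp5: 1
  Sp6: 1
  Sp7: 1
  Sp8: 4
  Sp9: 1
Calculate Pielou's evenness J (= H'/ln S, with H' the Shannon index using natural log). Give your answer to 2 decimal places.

0.92

Total N = 1+1+1+2+1+1+1+4+1 = 13, so the proportions are 0.0769, 0.0769, 0.0769, 0.1538, 0.0769, 0.0769, 0.0769, 0.3077, 0.0769 (working shown to 4 dp, full precision carried).
H' = −Σ pᵢ ln pᵢ = −((-0.1973) + (-0.1973) + (-0.1973) + (-0.2880) + (-0.1973) + (-0.1973) + (-0.1973) + (-0.3627) + (-0.1973)) = 2.0318.
With S = 9 species, ln S = 2.1972, so J = 2.0318/2.1972 = 0.9247, i.e. 0.92 to 2 decimal places.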